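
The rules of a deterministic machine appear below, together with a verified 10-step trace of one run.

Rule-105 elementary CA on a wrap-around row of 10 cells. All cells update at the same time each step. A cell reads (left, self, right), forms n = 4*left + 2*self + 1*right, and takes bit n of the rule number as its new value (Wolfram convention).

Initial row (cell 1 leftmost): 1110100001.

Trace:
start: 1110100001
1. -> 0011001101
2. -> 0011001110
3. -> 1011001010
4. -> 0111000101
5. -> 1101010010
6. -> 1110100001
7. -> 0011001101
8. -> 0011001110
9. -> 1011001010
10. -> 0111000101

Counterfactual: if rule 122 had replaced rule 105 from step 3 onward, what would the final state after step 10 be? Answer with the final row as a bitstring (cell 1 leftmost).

(re-executing steps 3..10 under rule 122; state before step 3: 0011001110)
3. -> 0111111011
4. -> 1100001111
5. -> 0110011000
6. -> 1111111100
7. -> 1000000111
8. -> 1100001100
9. -> 1110011111
10. -> 0011110000

0011110000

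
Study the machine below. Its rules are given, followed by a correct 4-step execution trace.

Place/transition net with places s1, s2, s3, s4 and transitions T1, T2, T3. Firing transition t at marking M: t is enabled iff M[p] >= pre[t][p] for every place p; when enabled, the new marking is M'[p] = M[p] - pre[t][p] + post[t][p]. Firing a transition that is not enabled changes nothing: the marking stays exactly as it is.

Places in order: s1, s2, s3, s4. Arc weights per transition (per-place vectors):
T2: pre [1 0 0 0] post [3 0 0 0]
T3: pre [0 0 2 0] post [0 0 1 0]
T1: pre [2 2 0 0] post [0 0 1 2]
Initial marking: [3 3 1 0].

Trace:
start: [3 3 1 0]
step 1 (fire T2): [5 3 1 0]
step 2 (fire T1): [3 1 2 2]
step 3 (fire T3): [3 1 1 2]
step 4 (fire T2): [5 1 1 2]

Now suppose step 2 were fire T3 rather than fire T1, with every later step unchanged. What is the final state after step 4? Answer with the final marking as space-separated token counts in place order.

(re-executing from step 2 with the substitution; state before step 2: [5 3 1 0])
step 2 (fire T3): [5 3 1 0]
step 3 (fire T3): [5 3 1 0]
step 4 (fire T2): [7 3 1 0]

7 3 1 0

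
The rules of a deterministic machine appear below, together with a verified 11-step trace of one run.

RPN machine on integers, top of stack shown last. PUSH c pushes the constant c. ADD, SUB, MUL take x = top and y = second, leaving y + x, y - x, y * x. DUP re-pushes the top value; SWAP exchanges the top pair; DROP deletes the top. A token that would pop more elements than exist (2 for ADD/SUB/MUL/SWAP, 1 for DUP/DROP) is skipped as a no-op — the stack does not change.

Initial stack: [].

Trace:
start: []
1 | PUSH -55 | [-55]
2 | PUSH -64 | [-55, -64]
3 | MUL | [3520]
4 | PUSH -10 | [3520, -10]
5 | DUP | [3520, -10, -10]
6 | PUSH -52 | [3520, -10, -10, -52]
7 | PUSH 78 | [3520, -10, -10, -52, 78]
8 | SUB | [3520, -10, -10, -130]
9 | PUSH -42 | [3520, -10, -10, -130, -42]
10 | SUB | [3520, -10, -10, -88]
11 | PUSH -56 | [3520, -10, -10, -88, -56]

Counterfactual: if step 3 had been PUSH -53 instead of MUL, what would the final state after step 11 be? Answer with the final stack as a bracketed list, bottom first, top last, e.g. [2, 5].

[-55, -64, -53, -10, -10, -88, -56]

(re-executing from step 3 with the substitution; state before step 3: [-55, -64])
3 | PUSH -53 | [-55, -64, -53]
4 | PUSH -10 | [-55, -64, -53, -10]
5 | DUP | [-55, -64, -53, -10, -10]
6 | PUSH -52 | [-55, -64, -53, -10, -10, -52]
7 | PUSH 78 | [-55, -64, -53, -10, -10, -52, 78]
8 | SUB | [-55, -64, -53, -10, -10, -130]
9 | PUSH -42 | [-55, -64, -53, -10, -10, -130, -42]
10 | SUB | [-55, -64, -53, -10, -10, -88]
11 | PUSH -56 | [-55, -64, -53, -10, -10, -88, -56]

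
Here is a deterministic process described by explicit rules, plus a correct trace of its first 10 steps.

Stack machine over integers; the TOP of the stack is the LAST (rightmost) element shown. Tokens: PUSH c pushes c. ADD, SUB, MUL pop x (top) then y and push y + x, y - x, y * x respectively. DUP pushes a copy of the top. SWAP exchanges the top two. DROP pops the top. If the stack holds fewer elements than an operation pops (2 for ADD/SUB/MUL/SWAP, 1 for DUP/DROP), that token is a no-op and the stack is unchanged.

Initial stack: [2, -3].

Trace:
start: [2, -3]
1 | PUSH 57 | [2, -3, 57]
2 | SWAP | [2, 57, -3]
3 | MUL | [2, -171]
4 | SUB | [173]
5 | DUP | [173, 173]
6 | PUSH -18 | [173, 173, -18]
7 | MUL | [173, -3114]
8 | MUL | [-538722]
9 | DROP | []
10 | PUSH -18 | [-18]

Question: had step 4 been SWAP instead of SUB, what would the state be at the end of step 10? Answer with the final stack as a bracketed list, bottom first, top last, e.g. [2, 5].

(re-executing from step 4 with the substitution; state before step 4: [2, -171])
4 | SWAP | [-171, 2]
5 | DUP | [-171, 2, 2]
6 | PUSH -18 | [-171, 2, 2, -18]
7 | MUL | [-171, 2, -36]
8 | MUL | [-171, -72]
9 | DROP | [-171]
10 | PUSH -18 | [-171, -18]

[-171, -18]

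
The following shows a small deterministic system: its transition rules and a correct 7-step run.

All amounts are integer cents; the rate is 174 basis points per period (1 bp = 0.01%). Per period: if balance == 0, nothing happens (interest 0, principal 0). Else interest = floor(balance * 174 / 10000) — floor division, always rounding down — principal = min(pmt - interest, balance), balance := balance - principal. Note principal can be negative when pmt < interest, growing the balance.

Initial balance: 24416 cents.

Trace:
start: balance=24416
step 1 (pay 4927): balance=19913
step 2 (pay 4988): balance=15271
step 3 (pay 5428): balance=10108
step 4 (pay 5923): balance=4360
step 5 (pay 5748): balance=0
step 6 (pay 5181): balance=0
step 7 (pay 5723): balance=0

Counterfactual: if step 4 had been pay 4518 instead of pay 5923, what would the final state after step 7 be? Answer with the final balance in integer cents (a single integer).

0

(re-executing from step 4 with the substitution; state before step 4: balance=10108)
step 4 (pay 4518): balance=5765
step 5 (pay 5748): balance=117
step 6 (pay 5181): balance=0
step 7 (pay 5723): balance=0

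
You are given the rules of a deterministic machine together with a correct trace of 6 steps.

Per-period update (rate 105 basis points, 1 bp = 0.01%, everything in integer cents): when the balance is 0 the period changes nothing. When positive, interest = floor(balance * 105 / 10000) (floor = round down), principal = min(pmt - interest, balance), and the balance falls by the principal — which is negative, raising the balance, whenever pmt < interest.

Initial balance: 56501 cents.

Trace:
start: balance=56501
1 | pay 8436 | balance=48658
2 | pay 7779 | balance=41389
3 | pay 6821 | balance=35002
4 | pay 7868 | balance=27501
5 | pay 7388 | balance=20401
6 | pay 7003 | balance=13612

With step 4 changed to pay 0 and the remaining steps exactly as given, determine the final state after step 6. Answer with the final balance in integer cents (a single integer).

21646

(re-executing from step 4 with the substitution; state before step 4: balance=35002)
4 | pay 0 | balance=35369
5 | pay 7388 | balance=28352
6 | pay 7003 | balance=21646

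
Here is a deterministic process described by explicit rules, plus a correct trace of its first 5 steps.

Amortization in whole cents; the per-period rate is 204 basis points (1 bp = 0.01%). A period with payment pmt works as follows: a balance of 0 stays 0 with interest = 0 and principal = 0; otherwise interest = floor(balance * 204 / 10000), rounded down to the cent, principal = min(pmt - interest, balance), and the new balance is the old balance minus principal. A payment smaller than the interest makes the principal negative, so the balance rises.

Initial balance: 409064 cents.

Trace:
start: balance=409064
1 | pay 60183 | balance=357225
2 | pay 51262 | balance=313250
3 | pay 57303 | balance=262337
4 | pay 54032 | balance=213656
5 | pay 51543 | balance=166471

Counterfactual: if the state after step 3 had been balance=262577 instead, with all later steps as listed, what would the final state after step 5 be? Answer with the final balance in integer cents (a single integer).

166721

state after step 3 := balance=262577
4 | pay 54032 | balance=213901
5 | pay 51543 | balance=166721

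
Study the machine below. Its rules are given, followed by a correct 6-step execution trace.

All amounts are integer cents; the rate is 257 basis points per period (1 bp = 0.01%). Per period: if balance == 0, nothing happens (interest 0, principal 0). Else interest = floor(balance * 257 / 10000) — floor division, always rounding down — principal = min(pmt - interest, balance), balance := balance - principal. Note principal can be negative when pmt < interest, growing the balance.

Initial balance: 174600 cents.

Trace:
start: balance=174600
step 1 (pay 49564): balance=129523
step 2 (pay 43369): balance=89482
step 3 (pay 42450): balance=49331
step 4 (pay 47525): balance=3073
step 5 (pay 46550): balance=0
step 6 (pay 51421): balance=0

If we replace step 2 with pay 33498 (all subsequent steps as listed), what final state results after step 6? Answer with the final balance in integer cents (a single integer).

0

(re-executing from step 2 with the substitution; state before step 2: balance=129523)
step 2 (pay 33498): balance=99353
step 3 (pay 42450): balance=59456
step 4 (pay 47525): balance=13459
step 5 (pay 46550): balance=0
step 6 (pay 51421): balance=0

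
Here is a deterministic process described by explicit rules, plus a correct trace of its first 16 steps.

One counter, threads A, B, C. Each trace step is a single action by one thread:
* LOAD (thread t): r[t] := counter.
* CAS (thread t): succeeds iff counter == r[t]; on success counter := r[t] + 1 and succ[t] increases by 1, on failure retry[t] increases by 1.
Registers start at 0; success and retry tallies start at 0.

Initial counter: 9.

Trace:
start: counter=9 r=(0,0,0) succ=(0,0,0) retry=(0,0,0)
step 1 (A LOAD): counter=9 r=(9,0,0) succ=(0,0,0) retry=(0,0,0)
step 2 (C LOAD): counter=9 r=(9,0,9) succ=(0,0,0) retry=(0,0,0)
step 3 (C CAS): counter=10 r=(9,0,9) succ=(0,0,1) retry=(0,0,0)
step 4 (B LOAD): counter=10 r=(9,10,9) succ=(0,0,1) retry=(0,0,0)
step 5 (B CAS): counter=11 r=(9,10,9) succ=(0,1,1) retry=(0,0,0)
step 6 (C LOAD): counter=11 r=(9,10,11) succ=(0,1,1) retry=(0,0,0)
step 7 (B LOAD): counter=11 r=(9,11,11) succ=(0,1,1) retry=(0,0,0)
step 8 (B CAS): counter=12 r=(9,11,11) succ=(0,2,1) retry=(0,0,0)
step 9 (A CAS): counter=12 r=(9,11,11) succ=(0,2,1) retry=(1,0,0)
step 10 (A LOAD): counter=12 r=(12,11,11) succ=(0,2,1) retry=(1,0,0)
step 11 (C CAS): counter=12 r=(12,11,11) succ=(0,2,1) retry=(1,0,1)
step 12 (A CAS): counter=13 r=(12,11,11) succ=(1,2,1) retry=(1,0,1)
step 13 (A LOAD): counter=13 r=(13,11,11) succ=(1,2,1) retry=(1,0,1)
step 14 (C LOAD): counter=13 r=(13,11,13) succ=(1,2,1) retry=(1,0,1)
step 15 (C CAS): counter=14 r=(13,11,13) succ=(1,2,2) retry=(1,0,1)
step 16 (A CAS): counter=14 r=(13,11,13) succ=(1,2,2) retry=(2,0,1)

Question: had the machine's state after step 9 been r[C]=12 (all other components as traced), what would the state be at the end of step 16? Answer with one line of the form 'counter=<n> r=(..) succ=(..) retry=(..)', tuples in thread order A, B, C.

counter=14 r=(13,11,13) succ=(0,2,3) retry=(3,0,0)

state after step 9 := counter=12 r=(9,11,12) succ=(0,2,1) retry=(1,0,0)
step 10 (A LOAD): counter=12 r=(12,11,12) succ=(0,2,1) retry=(1,0,0)
step 11 (C CAS): counter=13 r=(12,11,12) succ=(0,2,2) retry=(1,0,0)
step 12 (A CAS): counter=13 r=(12,11,12) succ=(0,2,2) retry=(2,0,0)
step 13 (A LOAD): counter=13 r=(13,11,12) succ=(0,2,2) retry=(2,0,0)
step 14 (C LOAD): counter=13 r=(13,11,13) succ=(0,2,2) retry=(2,0,0)
step 15 (C CAS): counter=14 r=(13,11,13) succ=(0,2,3) retry=(2,0,0)
step 16 (A CAS): counter=14 r=(13,11,13) succ=(0,2,3) retry=(3,0,0)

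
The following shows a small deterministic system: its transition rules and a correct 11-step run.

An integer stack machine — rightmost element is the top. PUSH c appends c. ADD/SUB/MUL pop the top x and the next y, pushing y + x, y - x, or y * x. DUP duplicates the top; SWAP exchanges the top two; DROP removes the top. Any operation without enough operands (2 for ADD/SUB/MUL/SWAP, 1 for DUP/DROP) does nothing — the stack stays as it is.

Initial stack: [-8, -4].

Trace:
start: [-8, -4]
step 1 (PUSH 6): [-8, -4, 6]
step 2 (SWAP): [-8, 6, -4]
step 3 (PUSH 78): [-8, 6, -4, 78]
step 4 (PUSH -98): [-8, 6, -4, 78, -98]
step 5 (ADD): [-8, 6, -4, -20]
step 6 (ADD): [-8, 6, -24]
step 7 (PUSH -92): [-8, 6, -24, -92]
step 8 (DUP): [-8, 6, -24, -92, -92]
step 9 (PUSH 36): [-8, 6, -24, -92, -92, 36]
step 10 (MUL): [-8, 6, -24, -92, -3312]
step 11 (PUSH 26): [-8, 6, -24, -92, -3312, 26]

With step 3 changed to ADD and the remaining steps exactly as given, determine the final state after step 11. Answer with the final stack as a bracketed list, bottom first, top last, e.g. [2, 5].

[-104, -92, -3312, 26]

(re-executing from step 3 with the substitution; state before step 3: [-8, 6, -4])
step 3 (ADD): [-8, 2]
step 4 (PUSH -98): [-8, 2, -98]
step 5 (ADD): [-8, -96]
step 6 (ADD): [-104]
step 7 (PUSH -92): [-104, -92]
step 8 (DUP): [-104, -92, -92]
step 9 (PUSH 36): [-104, -92, -92, 36]
step 10 (MUL): [-104, -92, -3312]
step 11 (PUSH 26): [-104, -92, -3312, 26]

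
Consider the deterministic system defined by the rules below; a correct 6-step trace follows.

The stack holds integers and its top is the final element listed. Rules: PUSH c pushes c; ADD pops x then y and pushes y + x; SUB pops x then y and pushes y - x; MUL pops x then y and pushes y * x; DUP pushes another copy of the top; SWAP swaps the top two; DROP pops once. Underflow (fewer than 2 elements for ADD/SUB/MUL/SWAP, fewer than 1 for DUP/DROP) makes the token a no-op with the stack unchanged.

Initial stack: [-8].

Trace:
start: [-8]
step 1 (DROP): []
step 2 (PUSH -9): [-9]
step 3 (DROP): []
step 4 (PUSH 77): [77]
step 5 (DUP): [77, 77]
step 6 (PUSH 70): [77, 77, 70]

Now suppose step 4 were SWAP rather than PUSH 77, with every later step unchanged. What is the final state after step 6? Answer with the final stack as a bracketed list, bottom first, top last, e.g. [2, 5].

(re-executing from step 4 with the substitution; state before step 4: [])
step 4 (SWAP): []
step 5 (DUP): []
step 6 (PUSH 70): [70]

[70]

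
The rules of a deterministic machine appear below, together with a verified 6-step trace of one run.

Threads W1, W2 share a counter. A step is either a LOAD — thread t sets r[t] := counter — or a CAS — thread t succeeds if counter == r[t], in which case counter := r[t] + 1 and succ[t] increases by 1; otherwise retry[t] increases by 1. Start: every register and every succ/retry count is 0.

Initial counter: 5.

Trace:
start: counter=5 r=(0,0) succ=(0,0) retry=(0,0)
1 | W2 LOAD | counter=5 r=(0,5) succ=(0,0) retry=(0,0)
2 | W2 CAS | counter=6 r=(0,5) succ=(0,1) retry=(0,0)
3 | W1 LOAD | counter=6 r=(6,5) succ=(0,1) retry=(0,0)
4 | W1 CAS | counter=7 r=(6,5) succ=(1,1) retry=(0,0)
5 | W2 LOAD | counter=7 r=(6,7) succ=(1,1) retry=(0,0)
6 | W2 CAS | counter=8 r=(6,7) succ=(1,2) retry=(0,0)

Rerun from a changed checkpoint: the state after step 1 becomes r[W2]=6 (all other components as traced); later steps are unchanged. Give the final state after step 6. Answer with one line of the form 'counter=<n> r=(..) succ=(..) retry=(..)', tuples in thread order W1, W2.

counter=7 r=(5,6) succ=(1,1) retry=(0,1)

state after step 1 := counter=5 r=(0,6) succ=(0,0) retry=(0,0)
2 | W2 CAS | counter=5 r=(0,6) succ=(0,0) retry=(0,1)
3 | W1 LOAD | counter=5 r=(5,6) succ=(0,0) retry=(0,1)
4 | W1 CAS | counter=6 r=(5,6) succ=(1,0) retry=(0,1)
5 | W2 LOAD | counter=6 r=(5,6) succ=(1,0) retry=(0,1)
6 | W2 CAS | counter=7 r=(5,6) succ=(1,1) retry=(0,1)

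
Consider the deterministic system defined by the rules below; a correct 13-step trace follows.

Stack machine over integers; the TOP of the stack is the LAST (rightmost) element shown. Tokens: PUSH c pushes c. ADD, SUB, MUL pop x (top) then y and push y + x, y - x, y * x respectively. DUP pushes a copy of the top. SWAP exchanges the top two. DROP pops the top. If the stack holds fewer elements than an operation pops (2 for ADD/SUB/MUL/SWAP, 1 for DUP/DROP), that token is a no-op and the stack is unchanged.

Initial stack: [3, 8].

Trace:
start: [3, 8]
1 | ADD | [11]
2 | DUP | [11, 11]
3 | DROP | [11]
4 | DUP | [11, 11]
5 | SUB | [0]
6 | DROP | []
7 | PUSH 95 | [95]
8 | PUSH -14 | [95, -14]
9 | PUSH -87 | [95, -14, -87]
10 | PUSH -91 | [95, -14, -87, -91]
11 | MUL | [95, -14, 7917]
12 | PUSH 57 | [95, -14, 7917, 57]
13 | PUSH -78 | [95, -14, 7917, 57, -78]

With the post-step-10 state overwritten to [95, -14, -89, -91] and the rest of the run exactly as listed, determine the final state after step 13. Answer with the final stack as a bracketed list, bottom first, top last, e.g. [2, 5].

state after step 10 := [95, -14, -89, -91]
11 | MUL | [95, -14, 8099]
12 | PUSH 57 | [95, -14, 8099, 57]
13 | PUSH -78 | [95, -14, 8099, 57, -78]

[95, -14, 8099, 57, -78]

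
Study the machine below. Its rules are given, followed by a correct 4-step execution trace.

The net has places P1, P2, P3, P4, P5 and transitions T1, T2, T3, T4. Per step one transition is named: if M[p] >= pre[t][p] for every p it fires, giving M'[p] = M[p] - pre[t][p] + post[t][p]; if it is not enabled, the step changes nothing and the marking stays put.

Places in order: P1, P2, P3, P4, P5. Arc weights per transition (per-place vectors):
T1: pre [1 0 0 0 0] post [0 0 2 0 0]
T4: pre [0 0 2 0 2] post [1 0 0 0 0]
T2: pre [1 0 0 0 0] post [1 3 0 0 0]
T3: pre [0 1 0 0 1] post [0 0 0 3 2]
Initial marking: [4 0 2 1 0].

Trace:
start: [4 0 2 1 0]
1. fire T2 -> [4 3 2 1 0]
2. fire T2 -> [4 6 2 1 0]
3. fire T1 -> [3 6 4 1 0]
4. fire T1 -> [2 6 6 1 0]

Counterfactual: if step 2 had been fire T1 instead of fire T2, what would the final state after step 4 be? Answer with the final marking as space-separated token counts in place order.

1 3 8 1 0

(re-executing from step 2 with the substitution; state before step 2: [4 3 2 1 0])
2. fire T1 -> [3 3 4 1 0]
3. fire T1 -> [2 3 6 1 0]
4. fire T1 -> [1 3 8 1 0]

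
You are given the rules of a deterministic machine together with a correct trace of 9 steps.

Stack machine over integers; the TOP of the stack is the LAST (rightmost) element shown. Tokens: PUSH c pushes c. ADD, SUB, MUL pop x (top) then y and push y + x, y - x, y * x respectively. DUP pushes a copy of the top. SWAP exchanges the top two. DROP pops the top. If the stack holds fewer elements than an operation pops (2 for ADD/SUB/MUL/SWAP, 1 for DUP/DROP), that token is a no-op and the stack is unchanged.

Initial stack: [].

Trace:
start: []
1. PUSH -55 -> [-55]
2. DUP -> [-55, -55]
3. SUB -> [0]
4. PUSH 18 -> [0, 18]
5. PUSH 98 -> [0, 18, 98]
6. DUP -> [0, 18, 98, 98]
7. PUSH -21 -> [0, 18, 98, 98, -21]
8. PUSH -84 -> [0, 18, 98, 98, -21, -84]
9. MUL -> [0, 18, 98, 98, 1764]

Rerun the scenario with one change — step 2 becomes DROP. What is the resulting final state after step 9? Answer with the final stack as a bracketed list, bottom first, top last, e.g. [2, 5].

[18, 98, 98, 1764]

(re-executing from step 2 with the substitution; state before step 2: [-55])
2. DROP -> []
3. SUB -> []
4. PUSH 18 -> [18]
5. PUSH 98 -> [18, 98]
6. DUP -> [18, 98, 98]
7. PUSH -21 -> [18, 98, 98, -21]
8. PUSH -84 -> [18, 98, 98, -21, -84]
9. MUL -> [18, 98, 98, 1764]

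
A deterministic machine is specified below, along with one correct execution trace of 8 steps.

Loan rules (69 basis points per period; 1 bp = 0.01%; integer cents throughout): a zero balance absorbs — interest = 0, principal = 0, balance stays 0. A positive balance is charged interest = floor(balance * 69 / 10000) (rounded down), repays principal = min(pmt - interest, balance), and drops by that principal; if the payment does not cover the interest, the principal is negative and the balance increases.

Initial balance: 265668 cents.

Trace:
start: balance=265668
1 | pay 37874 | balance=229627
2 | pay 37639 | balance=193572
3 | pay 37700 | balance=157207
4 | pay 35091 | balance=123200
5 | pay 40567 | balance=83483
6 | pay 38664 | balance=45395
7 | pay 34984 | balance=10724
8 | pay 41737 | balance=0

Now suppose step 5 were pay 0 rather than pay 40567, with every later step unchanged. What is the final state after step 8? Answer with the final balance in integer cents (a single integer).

(re-executing from step 5 with the substitution; state before step 5: balance=123200)
5 | pay 0 | balance=124050
6 | pay 38664 | balance=86241
7 | pay 34984 | balance=51852
8 | pay 41737 | balance=10472

10472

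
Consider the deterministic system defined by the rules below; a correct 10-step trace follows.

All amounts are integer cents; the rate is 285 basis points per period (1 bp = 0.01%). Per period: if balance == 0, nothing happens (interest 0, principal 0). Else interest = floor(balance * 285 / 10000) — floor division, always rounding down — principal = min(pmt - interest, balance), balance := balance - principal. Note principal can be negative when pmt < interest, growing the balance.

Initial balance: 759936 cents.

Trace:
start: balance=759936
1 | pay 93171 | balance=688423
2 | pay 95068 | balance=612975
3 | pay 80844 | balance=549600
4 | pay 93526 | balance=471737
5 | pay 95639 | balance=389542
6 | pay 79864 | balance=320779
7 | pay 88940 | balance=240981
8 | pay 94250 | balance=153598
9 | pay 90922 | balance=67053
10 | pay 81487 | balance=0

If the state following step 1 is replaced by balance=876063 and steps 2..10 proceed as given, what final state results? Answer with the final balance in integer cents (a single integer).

229112

state after step 1 := balance=876063
2 | pay 95068 | balance=805962
3 | pay 80844 | balance=748087
4 | pay 93526 | balance=675881
5 | pay 95639 | balance=599504
6 | pay 79864 | balance=536725
7 | pay 88940 | balance=463081
8 | pay 94250 | balance=382028
9 | pay 90922 | balance=301993
10 | pay 81487 | balance=229112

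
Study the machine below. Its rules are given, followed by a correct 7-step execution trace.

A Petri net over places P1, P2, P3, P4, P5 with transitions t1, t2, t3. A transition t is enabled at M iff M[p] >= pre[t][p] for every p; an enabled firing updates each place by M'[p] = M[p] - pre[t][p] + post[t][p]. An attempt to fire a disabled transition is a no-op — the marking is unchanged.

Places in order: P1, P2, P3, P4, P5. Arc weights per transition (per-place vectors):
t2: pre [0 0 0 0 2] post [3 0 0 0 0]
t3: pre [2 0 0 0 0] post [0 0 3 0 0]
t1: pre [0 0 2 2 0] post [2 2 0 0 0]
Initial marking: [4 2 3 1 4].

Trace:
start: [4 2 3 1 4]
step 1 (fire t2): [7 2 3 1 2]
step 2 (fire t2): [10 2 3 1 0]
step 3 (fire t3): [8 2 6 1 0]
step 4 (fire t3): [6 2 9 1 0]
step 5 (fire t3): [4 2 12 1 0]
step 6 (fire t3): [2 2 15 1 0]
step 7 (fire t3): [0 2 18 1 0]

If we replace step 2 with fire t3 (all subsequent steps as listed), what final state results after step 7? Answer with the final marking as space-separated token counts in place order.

(re-executing from step 2 with the substitution; state before step 2: [7 2 3 1 2])
step 2 (fire t3): [5 2 6 1 2]
step 3 (fire t3): [3 2 9 1 2]
step 4 (fire t3): [1 2 12 1 2]
step 5 (fire t3): [1 2 12 1 2]
step 6 (fire t3): [1 2 12 1 2]
step 7 (fire t3): [1 2 12 1 2]

1 2 12 1 2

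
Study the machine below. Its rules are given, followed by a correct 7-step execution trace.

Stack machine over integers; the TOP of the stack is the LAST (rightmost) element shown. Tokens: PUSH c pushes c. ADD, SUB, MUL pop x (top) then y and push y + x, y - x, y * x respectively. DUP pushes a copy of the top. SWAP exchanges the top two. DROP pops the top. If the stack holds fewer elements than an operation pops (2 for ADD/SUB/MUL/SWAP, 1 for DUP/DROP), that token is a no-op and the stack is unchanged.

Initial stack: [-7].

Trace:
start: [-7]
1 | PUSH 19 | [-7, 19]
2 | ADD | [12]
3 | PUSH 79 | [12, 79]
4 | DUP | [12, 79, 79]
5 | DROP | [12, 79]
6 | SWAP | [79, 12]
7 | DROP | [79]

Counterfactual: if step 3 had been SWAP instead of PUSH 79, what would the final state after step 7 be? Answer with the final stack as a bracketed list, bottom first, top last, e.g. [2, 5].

(re-executing from step 3 with the substitution; state before step 3: [12])
3 | SWAP | [12]
4 | DUP | [12, 12]
5 | DROP | [12]
6 | SWAP | [12]
7 | DROP | []

[]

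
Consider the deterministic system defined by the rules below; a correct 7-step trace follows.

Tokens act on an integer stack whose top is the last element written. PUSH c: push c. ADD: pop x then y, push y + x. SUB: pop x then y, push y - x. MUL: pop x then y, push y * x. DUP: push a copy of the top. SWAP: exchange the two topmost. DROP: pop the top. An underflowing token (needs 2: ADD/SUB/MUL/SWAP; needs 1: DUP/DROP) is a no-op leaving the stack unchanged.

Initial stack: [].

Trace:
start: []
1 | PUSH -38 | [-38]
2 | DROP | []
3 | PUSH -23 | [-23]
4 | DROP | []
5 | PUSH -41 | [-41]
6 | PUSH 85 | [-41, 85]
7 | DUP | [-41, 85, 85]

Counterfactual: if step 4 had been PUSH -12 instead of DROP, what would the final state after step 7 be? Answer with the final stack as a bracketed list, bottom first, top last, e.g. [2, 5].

[-23, -12, -41, 85, 85]

(re-executing from step 4 with the substitution; state before step 4: [-23])
4 | PUSH -12 | [-23, -12]
5 | PUSH -41 | [-23, -12, -41]
6 | PUSH 85 | [-23, -12, -41, 85]
7 | DUP | [-23, -12, -41, 85, 85]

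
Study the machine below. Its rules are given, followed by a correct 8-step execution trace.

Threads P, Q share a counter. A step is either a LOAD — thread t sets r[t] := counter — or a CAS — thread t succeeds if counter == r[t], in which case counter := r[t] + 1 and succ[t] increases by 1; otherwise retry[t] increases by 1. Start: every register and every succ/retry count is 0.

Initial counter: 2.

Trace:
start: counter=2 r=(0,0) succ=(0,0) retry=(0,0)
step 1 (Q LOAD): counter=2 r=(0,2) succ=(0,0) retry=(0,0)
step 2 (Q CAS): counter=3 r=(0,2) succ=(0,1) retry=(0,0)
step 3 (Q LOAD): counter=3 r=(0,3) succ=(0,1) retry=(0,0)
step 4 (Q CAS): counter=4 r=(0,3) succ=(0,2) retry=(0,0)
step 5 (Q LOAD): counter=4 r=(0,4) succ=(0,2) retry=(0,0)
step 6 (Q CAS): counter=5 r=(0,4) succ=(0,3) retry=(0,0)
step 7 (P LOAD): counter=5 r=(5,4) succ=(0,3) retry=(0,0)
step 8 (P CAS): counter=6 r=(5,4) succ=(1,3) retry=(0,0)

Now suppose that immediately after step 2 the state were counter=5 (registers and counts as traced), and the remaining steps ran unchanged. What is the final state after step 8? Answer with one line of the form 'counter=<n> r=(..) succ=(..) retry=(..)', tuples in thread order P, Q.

counter=8 r=(7,6) succ=(1,3) retry=(0,0)

state after step 2 := counter=5 r=(0,2) succ=(0,1) retry=(0,0)
step 3 (Q LOAD): counter=5 r=(0,5) succ=(0,1) retry=(0,0)
step 4 (Q CAS): counter=6 r=(0,5) succ=(0,2) retry=(0,0)
step 5 (Q LOAD): counter=6 r=(0,6) succ=(0,2) retry=(0,0)
step 6 (Q CAS): counter=7 r=(0,6) succ=(0,3) retry=(0,0)
step 7 (P LOAD): counter=7 r=(7,6) succ=(0,3) retry=(0,0)
step 8 (P CAS): counter=8 r=(7,6) succ=(1,3) retry=(0,0)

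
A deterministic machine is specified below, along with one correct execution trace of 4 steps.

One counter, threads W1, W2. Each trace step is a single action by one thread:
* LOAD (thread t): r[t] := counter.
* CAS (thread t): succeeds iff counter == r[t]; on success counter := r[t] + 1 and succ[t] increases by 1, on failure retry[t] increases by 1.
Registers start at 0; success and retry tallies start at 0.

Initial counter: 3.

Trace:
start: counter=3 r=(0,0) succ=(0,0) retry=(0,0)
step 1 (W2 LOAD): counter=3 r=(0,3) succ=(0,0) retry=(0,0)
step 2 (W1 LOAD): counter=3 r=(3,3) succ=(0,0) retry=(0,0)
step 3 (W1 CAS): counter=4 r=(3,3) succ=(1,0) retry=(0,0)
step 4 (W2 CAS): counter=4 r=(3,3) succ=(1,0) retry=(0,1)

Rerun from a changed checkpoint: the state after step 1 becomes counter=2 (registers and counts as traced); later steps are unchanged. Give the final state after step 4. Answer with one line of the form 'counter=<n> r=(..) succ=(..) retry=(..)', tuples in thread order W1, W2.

counter=4 r=(2,3) succ=(1,1) retry=(0,0)

state after step 1 := counter=2 r=(0,3) succ=(0,0) retry=(0,0)
step 2 (W1 LOAD): counter=2 r=(2,3) succ=(0,0) retry=(0,0)
step 3 (W1 CAS): counter=3 r=(2,3) succ=(1,0) retry=(0,0)
step 4 (W2 CAS): counter=4 r=(2,3) succ=(1,1) retry=(0,0)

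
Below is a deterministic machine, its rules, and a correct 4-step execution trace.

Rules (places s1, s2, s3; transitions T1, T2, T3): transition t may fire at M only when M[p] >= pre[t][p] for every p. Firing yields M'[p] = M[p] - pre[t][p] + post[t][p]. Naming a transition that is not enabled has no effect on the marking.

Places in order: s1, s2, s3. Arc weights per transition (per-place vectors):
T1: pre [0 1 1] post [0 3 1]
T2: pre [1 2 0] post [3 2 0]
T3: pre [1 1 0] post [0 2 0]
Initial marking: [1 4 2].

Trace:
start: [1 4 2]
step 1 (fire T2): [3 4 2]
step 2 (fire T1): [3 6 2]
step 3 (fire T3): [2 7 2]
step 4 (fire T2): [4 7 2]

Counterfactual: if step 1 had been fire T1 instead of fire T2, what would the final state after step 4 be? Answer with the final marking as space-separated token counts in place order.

(re-executing from step 1 with the substitution; state before step 1: [1 4 2])
step 1 (fire T1): [1 6 2]
step 2 (fire T1): [1 8 2]
step 3 (fire T3): [0 9 2]
step 4 (fire T2): [0 9 2]

0 9 2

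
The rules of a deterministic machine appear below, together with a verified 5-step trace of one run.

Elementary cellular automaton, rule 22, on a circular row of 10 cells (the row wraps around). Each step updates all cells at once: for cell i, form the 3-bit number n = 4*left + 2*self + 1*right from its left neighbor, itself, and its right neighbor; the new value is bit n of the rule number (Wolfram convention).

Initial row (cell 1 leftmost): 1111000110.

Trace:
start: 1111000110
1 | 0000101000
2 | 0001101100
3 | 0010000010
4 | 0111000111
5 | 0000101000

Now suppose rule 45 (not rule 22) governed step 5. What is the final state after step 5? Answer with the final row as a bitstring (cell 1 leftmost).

(re-executing step 5 under rule 45; state before step 5: 0111000111)
5 | 1100010100

1100010100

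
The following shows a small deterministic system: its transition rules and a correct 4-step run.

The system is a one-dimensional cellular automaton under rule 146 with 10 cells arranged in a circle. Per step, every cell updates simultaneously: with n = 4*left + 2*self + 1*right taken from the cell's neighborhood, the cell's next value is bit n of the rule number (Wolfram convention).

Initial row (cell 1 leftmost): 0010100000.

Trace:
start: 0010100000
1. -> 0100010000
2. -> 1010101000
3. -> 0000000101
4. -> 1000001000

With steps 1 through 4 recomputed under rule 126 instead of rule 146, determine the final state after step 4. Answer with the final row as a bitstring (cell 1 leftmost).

(re-executing steps 1..4 under rule 126; state before step 1: 0010100000)
1. -> 0111110000
2. -> 1100011000
3. -> 1110111101
4. -> 0011100111

0011100111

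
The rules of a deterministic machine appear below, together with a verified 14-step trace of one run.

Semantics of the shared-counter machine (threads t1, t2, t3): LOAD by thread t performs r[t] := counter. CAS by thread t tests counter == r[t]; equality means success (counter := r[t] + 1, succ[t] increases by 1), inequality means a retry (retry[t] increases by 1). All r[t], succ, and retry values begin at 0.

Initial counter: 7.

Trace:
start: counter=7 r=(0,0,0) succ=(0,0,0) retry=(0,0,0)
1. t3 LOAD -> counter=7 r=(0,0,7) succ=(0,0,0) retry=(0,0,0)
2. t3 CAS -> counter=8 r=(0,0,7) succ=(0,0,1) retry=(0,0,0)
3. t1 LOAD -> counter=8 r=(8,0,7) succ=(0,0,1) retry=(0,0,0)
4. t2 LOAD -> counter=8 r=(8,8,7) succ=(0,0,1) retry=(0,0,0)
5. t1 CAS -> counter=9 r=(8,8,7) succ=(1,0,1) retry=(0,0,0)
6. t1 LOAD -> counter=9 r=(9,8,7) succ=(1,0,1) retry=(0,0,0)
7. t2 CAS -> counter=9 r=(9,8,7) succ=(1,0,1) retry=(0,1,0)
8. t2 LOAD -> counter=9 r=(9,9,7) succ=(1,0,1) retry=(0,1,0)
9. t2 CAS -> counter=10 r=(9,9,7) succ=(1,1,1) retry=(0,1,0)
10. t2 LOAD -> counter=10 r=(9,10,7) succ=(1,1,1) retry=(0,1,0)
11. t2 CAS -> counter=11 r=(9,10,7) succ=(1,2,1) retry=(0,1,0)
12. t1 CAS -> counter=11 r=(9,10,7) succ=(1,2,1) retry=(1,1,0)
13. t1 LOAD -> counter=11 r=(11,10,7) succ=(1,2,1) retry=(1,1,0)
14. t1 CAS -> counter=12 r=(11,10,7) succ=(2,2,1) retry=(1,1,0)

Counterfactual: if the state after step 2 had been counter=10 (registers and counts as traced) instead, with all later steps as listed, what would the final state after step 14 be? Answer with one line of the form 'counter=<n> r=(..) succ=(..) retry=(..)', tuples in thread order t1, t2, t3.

counter=14 r=(13,12,7) succ=(2,2,1) retry=(1,1,0)

state after step 2 := counter=10 r=(0,0,7) succ=(0,0,1) retry=(0,0,0)
3. t1 LOAD -> counter=10 r=(10,0,7) succ=(0,0,1) retry=(0,0,0)
4. t2 LOAD -> counter=10 r=(10,10,7) succ=(0,0,1) retry=(0,0,0)
5. t1 CAS -> counter=11 r=(10,10,7) succ=(1,0,1) retry=(0,0,0)
6. t1 LOAD -> counter=11 r=(11,10,7) succ=(1,0,1) retry=(0,0,0)
7. t2 CAS -> counter=11 r=(11,10,7) succ=(1,0,1) retry=(0,1,0)
8. t2 LOAD -> counter=11 r=(11,11,7) succ=(1,0,1) retry=(0,1,0)
9. t2 CAS -> counter=12 r=(11,11,7) succ=(1,1,1) retry=(0,1,0)
10. t2 LOAD -> counter=12 r=(11,12,7) succ=(1,1,1) retry=(0,1,0)
11. t2 CAS -> counter=13 r=(11,12,7) succ=(1,2,1) retry=(0,1,0)
12. t1 CAS -> counter=13 r=(11,12,7) succ=(1,2,1) retry=(1,1,0)
13. t1 LOAD -> counter=13 r=(13,12,7) succ=(1,2,1) retry=(1,1,0)
14. t1 CAS -> counter=14 r=(13,12,7) succ=(2,2,1) retry=(1,1,0)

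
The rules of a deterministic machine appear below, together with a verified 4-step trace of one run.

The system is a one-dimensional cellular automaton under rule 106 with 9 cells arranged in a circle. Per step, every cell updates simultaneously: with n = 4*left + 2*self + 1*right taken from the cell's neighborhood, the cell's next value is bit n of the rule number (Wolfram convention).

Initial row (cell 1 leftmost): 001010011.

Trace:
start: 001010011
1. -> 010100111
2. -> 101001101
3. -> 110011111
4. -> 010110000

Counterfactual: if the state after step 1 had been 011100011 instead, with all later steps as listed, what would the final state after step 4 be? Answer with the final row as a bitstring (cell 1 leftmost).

state after step 1 := 011100011
2. -> 110100111
3. -> 011001100
4. -> 111011100

111011100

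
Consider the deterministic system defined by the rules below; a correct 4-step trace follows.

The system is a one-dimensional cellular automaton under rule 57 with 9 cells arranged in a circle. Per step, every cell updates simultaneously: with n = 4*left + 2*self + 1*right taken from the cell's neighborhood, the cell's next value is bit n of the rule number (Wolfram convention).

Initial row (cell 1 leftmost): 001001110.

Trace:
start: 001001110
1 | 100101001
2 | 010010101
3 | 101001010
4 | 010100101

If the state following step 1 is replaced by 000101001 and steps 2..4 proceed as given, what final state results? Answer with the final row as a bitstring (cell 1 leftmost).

010100101

state after step 1 := 000101001
2 | 110010100
3 | 101001010
4 | 010100101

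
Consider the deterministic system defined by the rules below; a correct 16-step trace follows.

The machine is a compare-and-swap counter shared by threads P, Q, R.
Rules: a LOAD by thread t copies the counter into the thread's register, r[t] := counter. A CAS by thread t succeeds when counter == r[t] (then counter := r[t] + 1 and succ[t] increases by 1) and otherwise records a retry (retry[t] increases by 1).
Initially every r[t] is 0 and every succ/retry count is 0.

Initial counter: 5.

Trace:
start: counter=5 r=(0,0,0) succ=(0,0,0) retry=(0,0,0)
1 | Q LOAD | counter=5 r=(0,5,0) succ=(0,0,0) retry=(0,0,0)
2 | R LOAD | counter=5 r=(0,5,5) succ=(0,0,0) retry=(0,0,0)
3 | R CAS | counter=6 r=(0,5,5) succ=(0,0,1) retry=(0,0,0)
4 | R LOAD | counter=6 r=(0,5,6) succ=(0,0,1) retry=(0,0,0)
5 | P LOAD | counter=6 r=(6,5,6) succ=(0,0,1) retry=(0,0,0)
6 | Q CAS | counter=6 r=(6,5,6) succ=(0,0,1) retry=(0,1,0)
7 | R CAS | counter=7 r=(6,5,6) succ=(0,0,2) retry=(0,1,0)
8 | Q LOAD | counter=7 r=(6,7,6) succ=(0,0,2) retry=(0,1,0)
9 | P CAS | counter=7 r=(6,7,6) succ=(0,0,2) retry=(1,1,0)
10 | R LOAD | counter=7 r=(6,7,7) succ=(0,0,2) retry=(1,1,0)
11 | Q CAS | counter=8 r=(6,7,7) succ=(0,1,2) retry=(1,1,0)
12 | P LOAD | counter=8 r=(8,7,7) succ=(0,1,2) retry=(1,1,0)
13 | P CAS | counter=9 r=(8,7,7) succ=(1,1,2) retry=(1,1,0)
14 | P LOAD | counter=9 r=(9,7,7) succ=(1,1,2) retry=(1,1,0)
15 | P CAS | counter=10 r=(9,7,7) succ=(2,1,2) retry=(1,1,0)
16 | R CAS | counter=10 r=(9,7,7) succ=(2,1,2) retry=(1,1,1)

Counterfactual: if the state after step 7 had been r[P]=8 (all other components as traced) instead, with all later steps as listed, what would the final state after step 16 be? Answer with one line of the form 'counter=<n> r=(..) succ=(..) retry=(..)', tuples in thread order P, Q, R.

counter=10 r=(9,7,7) succ=(2,1,2) retry=(1,1,1)

state after step 7 := counter=7 r=(8,5,6) succ=(0,0,2) retry=(0,1,0)
8 | Q LOAD | counter=7 r=(8,7,6) succ=(0,0,2) retry=(0,1,0)
9 | P CAS | counter=7 r=(8,7,6) succ=(0,0,2) retry=(1,1,0)
10 | R LOAD | counter=7 r=(8,7,7) succ=(0,0,2) retry=(1,1,0)
11 | Q CAS | counter=8 r=(8,7,7) succ=(0,1,2) retry=(1,1,0)
12 | P LOAD | counter=8 r=(8,7,7) succ=(0,1,2) retry=(1,1,0)
13 | P CAS | counter=9 r=(8,7,7) succ=(1,1,2) retry=(1,1,0)
14 | P LOAD | counter=9 r=(9,7,7) succ=(1,1,2) retry=(1,1,0)
15 | P CAS | counter=10 r=(9,7,7) succ=(2,1,2) retry=(1,1,0)
16 | R CAS | counter=10 r=(9,7,7) succ=(2,1,2) retry=(1,1,1)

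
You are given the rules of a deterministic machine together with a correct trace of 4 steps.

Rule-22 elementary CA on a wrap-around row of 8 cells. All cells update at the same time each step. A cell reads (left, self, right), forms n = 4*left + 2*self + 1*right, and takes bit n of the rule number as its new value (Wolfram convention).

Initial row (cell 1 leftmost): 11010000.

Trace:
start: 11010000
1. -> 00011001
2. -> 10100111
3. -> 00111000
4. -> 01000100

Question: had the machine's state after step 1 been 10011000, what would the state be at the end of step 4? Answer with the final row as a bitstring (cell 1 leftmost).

state after step 1 := 10011000
2. -> 11100101
3. -> 00011100
4. -> 00100010

00100010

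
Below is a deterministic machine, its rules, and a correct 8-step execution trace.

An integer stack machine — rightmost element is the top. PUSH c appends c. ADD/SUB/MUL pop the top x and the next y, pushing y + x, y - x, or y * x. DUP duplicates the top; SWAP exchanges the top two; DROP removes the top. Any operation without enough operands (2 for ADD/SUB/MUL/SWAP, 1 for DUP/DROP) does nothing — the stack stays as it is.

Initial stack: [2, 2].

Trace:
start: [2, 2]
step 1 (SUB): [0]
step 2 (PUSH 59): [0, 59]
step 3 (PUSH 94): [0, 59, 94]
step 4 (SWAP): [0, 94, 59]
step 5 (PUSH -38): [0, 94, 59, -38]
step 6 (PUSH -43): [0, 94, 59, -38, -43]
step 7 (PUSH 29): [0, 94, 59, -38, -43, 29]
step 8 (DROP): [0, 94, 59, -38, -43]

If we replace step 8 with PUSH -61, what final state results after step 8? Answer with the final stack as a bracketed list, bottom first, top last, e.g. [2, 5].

(re-executing from step 8 with the substitution; state before step 8: [0, 94, 59, -38, -43, 29])
step 8 (PUSH -61): [0, 94, 59, -38, -43, 29, -61]

[0, 94, 59, -38, -43, 29, -61]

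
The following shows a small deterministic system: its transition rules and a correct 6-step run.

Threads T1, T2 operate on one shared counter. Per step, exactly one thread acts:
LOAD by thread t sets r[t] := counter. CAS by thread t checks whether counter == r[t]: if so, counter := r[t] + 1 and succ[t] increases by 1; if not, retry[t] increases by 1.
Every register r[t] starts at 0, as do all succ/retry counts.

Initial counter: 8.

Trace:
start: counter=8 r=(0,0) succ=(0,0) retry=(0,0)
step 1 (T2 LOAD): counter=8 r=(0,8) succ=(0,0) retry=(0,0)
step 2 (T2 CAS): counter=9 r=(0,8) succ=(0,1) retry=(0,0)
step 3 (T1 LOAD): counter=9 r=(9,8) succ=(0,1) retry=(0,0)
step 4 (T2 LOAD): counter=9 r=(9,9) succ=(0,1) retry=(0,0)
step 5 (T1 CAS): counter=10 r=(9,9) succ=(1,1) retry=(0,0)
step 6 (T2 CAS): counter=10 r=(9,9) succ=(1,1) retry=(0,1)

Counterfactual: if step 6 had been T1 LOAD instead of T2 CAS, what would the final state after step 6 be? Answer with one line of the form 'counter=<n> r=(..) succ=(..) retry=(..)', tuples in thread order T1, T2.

(re-executing from step 6 with the substitution; state before step 6: counter=10 r=(9,9) succ=(1,1) retry=(0,0))
step 6 (T1 LOAD): counter=10 r=(10,9) succ=(1,1) retry=(0,0)

counter=10 r=(10,9) succ=(1,1) retry=(0,0)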